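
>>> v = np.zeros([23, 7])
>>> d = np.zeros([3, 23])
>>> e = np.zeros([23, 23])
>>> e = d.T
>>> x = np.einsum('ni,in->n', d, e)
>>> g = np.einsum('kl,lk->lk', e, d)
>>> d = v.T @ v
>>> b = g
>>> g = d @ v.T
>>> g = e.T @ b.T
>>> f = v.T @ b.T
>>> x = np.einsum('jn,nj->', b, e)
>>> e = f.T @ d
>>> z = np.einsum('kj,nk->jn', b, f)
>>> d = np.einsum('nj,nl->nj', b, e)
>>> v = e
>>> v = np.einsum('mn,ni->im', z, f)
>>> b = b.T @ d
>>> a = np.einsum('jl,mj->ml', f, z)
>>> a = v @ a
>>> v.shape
(3, 23)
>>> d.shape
(3, 23)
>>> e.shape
(3, 7)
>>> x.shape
()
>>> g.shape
(3, 3)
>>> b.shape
(23, 23)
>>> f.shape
(7, 3)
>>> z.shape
(23, 7)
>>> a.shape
(3, 3)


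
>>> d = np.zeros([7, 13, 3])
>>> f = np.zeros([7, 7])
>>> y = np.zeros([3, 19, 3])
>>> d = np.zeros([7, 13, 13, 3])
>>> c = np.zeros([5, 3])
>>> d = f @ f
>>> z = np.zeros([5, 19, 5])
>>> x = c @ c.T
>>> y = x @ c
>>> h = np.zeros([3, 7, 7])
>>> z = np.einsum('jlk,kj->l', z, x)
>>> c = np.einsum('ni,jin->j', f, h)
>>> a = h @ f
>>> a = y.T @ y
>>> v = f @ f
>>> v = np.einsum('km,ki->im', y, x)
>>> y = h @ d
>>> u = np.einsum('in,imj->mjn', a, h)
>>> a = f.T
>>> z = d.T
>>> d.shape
(7, 7)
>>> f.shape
(7, 7)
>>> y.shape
(3, 7, 7)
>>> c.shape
(3,)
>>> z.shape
(7, 7)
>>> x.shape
(5, 5)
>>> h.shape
(3, 7, 7)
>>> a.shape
(7, 7)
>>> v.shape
(5, 3)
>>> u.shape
(7, 7, 3)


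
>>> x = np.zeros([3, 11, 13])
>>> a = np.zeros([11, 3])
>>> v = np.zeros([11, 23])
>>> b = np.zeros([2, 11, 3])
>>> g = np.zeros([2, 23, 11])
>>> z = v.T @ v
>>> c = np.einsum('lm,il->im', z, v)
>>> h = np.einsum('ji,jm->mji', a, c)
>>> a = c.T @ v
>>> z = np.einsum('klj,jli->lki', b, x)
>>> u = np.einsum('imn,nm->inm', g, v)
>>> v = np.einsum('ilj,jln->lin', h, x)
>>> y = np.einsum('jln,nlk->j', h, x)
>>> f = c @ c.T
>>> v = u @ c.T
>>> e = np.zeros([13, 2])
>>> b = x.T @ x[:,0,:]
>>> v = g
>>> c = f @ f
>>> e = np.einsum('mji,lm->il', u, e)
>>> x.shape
(3, 11, 13)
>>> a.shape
(23, 23)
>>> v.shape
(2, 23, 11)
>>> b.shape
(13, 11, 13)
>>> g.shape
(2, 23, 11)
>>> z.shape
(11, 2, 13)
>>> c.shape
(11, 11)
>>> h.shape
(23, 11, 3)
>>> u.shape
(2, 11, 23)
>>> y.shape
(23,)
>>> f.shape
(11, 11)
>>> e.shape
(23, 13)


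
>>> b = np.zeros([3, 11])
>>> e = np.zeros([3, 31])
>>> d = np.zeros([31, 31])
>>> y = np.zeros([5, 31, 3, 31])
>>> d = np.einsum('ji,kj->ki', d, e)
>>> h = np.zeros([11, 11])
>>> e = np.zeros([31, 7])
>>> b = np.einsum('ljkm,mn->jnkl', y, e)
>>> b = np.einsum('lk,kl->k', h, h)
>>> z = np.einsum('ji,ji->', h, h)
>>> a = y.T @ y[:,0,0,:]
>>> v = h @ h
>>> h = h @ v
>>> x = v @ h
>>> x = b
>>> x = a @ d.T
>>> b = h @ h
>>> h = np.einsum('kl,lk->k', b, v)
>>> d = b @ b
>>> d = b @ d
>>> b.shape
(11, 11)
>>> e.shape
(31, 7)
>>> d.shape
(11, 11)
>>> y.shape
(5, 31, 3, 31)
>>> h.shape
(11,)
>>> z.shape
()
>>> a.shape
(31, 3, 31, 31)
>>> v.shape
(11, 11)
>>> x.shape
(31, 3, 31, 3)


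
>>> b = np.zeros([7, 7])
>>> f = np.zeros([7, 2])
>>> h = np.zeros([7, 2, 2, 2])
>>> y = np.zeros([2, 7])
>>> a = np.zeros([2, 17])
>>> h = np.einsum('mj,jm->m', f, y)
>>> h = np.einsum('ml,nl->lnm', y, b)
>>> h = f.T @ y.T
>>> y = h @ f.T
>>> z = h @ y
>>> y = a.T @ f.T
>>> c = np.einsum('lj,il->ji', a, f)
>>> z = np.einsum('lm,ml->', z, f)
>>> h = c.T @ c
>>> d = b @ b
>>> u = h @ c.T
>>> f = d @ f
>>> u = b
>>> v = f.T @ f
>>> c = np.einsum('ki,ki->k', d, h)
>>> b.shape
(7, 7)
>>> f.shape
(7, 2)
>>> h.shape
(7, 7)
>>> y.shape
(17, 7)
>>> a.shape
(2, 17)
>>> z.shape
()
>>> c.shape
(7,)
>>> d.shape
(7, 7)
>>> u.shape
(7, 7)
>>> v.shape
(2, 2)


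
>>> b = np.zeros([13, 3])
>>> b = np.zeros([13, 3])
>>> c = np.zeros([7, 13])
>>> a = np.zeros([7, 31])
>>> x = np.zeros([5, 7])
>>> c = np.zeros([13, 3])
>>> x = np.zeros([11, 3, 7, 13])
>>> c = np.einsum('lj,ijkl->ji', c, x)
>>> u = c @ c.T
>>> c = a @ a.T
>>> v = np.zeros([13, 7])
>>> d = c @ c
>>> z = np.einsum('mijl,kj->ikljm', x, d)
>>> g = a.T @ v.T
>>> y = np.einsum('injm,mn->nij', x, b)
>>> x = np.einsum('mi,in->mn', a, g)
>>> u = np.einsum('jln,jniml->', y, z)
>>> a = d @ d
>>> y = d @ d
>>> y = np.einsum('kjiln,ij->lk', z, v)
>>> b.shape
(13, 3)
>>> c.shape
(7, 7)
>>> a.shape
(7, 7)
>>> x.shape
(7, 13)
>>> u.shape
()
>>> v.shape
(13, 7)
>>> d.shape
(7, 7)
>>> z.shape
(3, 7, 13, 7, 11)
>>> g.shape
(31, 13)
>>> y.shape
(7, 3)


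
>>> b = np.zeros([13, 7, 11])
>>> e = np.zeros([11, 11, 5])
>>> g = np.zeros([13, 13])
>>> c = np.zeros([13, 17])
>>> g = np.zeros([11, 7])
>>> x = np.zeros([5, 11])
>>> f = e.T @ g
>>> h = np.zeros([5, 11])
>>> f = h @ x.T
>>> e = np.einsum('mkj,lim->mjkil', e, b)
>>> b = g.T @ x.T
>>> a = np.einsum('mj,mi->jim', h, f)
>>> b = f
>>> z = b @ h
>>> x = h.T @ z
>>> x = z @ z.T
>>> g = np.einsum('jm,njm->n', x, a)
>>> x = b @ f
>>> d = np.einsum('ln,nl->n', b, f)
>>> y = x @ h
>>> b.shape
(5, 5)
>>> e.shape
(11, 5, 11, 7, 13)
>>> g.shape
(11,)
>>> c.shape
(13, 17)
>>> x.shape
(5, 5)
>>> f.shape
(5, 5)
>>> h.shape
(5, 11)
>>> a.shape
(11, 5, 5)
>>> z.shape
(5, 11)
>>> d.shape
(5,)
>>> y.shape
(5, 11)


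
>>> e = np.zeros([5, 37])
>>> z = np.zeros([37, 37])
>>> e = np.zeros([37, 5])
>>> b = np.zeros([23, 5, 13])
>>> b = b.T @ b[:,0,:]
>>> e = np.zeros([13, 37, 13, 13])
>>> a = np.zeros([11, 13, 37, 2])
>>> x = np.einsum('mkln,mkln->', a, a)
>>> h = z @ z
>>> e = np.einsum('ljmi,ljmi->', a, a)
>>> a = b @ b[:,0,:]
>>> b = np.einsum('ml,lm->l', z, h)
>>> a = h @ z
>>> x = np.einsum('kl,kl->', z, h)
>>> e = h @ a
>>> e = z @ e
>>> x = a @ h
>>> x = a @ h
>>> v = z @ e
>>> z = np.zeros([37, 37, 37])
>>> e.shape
(37, 37)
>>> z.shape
(37, 37, 37)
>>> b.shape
(37,)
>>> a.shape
(37, 37)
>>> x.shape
(37, 37)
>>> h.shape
(37, 37)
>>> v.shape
(37, 37)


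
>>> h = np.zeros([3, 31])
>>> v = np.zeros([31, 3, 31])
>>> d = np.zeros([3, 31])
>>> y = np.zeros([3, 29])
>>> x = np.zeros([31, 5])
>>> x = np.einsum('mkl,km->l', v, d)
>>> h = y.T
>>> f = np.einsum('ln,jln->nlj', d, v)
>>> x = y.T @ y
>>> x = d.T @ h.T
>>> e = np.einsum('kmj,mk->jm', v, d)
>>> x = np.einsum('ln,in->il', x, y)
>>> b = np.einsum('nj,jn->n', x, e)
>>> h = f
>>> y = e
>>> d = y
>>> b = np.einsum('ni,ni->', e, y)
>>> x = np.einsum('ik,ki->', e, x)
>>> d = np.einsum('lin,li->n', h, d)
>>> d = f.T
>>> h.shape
(31, 3, 31)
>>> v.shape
(31, 3, 31)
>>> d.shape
(31, 3, 31)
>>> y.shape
(31, 3)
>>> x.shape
()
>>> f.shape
(31, 3, 31)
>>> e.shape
(31, 3)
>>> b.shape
()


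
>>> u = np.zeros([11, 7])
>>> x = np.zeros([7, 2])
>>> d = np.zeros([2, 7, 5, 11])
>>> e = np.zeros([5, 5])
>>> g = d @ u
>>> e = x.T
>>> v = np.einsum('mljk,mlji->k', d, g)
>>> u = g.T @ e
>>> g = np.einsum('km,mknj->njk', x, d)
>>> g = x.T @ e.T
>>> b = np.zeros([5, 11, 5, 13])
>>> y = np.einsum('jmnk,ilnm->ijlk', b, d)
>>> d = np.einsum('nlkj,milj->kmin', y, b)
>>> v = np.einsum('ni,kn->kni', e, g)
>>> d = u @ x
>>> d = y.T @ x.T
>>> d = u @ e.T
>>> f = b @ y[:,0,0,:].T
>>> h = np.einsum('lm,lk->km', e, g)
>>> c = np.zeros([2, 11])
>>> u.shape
(7, 5, 7, 7)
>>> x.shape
(7, 2)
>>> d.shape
(7, 5, 7, 2)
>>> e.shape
(2, 7)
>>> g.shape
(2, 2)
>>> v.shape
(2, 2, 7)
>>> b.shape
(5, 11, 5, 13)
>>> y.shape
(2, 5, 7, 13)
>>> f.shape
(5, 11, 5, 2)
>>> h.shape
(2, 7)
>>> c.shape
(2, 11)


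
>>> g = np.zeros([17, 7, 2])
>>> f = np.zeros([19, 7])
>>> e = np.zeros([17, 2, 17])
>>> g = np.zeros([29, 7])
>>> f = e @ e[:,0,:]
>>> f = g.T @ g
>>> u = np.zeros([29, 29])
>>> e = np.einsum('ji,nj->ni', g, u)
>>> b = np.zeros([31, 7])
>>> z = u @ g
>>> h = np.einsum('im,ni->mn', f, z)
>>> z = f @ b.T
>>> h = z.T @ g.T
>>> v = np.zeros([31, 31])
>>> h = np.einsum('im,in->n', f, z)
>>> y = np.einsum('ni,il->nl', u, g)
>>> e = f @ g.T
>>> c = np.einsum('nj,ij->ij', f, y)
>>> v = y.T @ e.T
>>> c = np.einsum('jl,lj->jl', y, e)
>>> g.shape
(29, 7)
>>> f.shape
(7, 7)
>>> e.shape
(7, 29)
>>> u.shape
(29, 29)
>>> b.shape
(31, 7)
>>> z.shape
(7, 31)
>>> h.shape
(31,)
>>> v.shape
(7, 7)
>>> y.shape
(29, 7)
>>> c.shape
(29, 7)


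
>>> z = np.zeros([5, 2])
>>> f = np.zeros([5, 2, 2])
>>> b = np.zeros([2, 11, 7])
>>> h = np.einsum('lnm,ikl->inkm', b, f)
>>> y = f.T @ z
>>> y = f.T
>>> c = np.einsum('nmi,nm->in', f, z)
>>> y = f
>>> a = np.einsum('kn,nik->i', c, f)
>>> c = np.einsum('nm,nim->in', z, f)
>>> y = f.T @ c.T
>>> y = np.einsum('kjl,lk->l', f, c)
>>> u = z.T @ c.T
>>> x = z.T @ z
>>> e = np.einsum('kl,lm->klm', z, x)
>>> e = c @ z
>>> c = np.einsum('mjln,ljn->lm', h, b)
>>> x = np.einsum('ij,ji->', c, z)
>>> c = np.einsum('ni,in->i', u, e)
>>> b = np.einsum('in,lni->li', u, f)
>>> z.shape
(5, 2)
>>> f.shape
(5, 2, 2)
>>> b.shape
(5, 2)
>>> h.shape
(5, 11, 2, 7)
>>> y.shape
(2,)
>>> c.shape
(2,)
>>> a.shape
(2,)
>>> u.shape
(2, 2)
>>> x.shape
()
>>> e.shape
(2, 2)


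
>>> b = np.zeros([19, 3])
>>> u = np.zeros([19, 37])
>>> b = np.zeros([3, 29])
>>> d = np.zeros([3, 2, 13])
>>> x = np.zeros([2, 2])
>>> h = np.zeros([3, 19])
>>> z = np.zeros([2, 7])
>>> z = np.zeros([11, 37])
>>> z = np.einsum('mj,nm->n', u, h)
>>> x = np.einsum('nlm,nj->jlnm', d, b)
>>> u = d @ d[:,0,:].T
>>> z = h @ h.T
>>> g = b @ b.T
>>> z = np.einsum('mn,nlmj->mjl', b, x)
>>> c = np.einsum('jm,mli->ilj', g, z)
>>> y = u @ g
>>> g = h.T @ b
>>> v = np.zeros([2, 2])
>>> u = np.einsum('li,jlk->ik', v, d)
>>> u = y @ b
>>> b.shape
(3, 29)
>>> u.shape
(3, 2, 29)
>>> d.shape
(3, 2, 13)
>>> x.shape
(29, 2, 3, 13)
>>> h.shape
(3, 19)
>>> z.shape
(3, 13, 2)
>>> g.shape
(19, 29)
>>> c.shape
(2, 13, 3)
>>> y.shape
(3, 2, 3)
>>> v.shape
(2, 2)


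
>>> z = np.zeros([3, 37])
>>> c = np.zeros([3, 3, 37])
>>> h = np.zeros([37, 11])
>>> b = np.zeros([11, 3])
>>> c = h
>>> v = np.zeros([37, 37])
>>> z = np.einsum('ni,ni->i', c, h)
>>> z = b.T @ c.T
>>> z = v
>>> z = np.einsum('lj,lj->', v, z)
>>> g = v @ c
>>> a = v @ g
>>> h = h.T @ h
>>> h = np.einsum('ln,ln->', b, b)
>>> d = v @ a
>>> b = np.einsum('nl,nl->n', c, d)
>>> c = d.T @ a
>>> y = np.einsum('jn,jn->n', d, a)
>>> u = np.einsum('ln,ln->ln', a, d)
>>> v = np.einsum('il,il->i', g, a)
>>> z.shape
()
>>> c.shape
(11, 11)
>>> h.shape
()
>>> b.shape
(37,)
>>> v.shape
(37,)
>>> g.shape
(37, 11)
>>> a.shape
(37, 11)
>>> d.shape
(37, 11)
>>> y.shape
(11,)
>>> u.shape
(37, 11)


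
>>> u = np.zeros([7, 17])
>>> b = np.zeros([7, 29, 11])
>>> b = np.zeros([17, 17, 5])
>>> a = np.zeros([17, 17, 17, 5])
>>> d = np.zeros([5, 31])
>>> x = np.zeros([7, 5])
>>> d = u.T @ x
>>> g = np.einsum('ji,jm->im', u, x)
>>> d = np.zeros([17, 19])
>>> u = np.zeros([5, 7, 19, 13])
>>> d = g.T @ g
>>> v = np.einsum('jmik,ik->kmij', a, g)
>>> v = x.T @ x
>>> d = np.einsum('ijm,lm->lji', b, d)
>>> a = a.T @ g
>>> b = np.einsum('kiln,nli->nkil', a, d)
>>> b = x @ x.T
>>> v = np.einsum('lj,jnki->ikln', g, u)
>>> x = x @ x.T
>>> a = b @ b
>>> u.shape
(5, 7, 19, 13)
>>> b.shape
(7, 7)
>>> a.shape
(7, 7)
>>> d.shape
(5, 17, 17)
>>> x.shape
(7, 7)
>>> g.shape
(17, 5)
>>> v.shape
(13, 19, 17, 7)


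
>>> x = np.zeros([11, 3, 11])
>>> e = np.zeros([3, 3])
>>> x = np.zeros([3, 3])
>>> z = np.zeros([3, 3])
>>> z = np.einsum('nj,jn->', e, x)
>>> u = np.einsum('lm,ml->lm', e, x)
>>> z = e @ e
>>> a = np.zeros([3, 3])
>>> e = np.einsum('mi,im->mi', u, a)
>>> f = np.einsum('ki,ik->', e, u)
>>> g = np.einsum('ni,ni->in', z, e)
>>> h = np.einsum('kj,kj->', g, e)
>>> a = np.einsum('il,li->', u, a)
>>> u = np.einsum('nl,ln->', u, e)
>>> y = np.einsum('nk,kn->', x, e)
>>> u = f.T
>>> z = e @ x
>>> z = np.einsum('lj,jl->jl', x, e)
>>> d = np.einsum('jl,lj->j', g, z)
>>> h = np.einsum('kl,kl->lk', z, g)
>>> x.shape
(3, 3)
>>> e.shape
(3, 3)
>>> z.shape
(3, 3)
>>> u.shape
()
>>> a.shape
()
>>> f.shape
()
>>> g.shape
(3, 3)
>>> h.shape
(3, 3)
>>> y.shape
()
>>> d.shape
(3,)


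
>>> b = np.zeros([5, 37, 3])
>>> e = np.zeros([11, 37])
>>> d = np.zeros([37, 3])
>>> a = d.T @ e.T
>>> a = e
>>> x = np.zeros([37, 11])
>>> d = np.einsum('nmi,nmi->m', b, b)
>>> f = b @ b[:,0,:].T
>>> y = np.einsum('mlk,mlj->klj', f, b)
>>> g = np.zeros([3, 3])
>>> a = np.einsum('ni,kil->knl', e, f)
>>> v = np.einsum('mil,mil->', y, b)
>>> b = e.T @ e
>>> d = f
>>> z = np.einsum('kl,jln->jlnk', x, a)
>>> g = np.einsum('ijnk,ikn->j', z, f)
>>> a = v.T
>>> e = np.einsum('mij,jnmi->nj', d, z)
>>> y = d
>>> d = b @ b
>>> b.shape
(37, 37)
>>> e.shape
(11, 5)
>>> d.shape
(37, 37)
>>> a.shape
()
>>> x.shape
(37, 11)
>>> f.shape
(5, 37, 5)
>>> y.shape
(5, 37, 5)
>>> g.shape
(11,)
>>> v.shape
()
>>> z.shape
(5, 11, 5, 37)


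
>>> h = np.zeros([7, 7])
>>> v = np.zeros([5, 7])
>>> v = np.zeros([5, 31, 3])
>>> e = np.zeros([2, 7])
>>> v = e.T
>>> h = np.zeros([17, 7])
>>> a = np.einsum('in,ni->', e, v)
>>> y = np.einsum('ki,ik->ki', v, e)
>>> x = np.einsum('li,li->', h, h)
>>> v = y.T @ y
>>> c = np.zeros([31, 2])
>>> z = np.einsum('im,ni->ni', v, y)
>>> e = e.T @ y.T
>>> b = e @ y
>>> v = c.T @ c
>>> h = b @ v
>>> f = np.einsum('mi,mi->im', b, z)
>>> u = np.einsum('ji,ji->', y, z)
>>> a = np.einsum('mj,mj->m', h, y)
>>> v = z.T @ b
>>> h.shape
(7, 2)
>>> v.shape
(2, 2)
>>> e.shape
(7, 7)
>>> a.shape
(7,)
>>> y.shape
(7, 2)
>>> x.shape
()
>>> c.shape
(31, 2)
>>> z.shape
(7, 2)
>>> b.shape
(7, 2)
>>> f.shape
(2, 7)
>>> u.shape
()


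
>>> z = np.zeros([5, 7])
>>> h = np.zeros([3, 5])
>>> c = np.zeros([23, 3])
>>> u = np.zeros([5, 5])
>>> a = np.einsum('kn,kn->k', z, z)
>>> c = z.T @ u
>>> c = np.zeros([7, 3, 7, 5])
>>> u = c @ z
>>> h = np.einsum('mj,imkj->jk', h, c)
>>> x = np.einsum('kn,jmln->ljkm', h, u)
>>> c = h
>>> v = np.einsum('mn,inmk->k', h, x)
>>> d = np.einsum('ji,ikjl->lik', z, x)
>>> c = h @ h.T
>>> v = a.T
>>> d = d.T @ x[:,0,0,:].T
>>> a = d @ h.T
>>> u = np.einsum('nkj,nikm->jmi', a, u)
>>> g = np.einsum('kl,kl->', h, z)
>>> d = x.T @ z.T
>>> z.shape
(5, 7)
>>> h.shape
(5, 7)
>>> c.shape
(5, 5)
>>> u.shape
(5, 7, 3)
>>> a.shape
(7, 7, 5)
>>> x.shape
(7, 7, 5, 3)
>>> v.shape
(5,)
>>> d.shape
(3, 5, 7, 5)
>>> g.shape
()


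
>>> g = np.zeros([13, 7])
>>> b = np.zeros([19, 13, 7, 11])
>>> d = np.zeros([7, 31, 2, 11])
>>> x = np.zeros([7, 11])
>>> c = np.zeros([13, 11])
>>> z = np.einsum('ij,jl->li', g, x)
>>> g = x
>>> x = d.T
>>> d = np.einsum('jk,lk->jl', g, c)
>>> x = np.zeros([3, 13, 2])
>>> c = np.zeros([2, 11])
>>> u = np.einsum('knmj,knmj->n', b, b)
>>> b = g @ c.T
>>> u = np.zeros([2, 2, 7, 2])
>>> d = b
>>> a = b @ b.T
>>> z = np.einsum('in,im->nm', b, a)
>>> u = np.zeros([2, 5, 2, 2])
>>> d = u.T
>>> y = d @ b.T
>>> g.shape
(7, 11)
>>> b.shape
(7, 2)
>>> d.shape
(2, 2, 5, 2)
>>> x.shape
(3, 13, 2)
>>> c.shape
(2, 11)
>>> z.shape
(2, 7)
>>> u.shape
(2, 5, 2, 2)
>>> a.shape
(7, 7)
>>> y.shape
(2, 2, 5, 7)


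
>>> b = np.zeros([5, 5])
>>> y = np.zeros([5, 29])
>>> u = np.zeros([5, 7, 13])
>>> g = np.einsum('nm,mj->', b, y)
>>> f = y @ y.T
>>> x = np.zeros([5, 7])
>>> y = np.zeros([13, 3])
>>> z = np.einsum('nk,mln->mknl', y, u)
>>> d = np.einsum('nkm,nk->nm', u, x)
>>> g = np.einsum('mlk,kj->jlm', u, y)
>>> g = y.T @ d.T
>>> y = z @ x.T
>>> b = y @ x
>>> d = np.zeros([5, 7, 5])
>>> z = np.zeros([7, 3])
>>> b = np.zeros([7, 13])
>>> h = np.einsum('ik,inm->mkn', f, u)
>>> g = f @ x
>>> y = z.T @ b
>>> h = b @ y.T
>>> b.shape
(7, 13)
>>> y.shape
(3, 13)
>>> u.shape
(5, 7, 13)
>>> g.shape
(5, 7)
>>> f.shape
(5, 5)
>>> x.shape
(5, 7)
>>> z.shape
(7, 3)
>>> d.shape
(5, 7, 5)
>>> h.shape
(7, 3)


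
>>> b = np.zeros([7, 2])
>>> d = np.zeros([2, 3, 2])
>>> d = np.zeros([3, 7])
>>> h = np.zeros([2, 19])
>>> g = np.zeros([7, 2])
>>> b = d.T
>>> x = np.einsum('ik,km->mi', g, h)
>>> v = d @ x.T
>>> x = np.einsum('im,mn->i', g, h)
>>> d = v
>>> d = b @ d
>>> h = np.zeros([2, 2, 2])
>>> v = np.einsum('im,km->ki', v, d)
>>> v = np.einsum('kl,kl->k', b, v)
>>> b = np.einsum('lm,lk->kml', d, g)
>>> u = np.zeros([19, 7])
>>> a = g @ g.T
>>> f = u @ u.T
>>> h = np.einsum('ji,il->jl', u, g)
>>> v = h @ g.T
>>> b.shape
(2, 19, 7)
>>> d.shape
(7, 19)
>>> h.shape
(19, 2)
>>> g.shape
(7, 2)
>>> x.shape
(7,)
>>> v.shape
(19, 7)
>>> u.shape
(19, 7)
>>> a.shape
(7, 7)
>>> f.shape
(19, 19)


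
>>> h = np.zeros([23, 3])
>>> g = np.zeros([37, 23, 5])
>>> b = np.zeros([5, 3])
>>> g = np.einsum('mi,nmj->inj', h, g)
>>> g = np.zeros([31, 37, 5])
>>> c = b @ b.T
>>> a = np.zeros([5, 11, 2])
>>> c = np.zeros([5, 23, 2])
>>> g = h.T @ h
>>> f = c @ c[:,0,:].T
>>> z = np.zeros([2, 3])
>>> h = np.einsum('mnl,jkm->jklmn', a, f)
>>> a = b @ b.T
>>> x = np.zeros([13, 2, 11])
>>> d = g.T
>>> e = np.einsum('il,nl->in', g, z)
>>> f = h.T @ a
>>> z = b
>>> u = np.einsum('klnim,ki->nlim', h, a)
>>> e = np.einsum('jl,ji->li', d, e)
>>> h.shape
(5, 23, 2, 5, 11)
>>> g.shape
(3, 3)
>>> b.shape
(5, 3)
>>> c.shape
(5, 23, 2)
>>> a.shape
(5, 5)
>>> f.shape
(11, 5, 2, 23, 5)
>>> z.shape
(5, 3)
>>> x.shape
(13, 2, 11)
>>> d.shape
(3, 3)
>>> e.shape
(3, 2)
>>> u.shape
(2, 23, 5, 11)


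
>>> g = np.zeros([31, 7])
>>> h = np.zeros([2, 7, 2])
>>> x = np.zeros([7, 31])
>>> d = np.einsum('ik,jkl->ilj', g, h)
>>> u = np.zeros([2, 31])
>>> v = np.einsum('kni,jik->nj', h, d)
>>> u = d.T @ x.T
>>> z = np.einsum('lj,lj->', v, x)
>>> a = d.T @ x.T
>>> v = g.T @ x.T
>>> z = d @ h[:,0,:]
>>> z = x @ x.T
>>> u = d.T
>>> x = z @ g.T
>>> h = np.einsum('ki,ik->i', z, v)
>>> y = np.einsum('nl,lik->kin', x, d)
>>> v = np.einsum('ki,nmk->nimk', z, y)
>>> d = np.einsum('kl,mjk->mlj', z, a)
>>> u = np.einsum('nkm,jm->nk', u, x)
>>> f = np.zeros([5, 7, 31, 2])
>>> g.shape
(31, 7)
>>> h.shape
(7,)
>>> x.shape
(7, 31)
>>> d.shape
(2, 7, 2)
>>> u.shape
(2, 2)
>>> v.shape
(2, 7, 2, 7)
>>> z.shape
(7, 7)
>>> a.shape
(2, 2, 7)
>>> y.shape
(2, 2, 7)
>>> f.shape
(5, 7, 31, 2)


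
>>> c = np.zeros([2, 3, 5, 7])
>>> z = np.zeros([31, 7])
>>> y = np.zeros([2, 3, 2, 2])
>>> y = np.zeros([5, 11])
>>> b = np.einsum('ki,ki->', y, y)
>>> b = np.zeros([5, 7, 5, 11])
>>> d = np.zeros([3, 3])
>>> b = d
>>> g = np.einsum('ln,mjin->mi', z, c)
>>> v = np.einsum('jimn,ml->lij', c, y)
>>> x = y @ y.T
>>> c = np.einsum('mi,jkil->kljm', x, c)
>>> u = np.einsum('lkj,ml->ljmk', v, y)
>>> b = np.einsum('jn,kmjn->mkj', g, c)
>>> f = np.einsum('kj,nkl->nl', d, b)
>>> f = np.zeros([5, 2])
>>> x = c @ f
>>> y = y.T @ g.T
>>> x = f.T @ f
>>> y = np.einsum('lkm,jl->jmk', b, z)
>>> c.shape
(3, 7, 2, 5)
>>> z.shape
(31, 7)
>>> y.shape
(31, 2, 3)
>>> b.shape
(7, 3, 2)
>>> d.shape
(3, 3)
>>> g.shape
(2, 5)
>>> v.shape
(11, 3, 2)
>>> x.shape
(2, 2)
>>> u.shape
(11, 2, 5, 3)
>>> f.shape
(5, 2)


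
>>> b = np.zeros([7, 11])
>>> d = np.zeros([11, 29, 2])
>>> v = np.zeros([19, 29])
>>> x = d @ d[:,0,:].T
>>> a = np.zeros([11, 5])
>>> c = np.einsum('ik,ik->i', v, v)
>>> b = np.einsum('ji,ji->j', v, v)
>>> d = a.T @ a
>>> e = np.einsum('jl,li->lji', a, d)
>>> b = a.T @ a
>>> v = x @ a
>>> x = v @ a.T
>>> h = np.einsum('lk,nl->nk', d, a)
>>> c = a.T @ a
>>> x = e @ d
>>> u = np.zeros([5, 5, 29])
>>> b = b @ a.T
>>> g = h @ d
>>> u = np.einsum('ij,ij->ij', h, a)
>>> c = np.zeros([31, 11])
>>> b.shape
(5, 11)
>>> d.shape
(5, 5)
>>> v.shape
(11, 29, 5)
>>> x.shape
(5, 11, 5)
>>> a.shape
(11, 5)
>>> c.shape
(31, 11)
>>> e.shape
(5, 11, 5)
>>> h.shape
(11, 5)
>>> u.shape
(11, 5)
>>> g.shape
(11, 5)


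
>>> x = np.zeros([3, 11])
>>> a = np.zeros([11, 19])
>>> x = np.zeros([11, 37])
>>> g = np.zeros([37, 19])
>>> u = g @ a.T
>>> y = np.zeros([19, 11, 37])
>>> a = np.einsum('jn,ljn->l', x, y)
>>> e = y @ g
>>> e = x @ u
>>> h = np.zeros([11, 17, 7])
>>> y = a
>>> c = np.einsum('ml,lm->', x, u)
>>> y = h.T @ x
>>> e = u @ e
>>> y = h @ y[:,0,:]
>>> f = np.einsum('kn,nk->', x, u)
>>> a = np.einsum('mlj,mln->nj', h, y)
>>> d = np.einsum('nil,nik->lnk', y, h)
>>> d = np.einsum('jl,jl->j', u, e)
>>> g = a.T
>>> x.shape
(11, 37)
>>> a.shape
(37, 7)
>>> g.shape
(7, 37)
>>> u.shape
(37, 11)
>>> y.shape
(11, 17, 37)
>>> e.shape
(37, 11)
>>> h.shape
(11, 17, 7)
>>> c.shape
()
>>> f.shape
()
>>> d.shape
(37,)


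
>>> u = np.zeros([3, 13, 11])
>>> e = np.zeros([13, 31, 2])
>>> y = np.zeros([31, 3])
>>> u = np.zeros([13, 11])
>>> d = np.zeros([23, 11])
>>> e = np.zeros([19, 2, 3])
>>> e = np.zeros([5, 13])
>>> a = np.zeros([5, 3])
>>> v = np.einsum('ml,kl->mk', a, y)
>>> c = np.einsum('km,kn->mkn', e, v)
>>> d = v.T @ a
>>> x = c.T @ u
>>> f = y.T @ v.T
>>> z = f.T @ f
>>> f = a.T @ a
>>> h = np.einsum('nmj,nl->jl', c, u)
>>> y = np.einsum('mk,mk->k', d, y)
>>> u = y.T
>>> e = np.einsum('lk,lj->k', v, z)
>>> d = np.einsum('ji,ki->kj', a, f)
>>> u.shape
(3,)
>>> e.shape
(31,)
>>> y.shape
(3,)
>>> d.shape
(3, 5)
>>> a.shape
(5, 3)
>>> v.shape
(5, 31)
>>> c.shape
(13, 5, 31)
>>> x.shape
(31, 5, 11)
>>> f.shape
(3, 3)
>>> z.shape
(5, 5)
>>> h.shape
(31, 11)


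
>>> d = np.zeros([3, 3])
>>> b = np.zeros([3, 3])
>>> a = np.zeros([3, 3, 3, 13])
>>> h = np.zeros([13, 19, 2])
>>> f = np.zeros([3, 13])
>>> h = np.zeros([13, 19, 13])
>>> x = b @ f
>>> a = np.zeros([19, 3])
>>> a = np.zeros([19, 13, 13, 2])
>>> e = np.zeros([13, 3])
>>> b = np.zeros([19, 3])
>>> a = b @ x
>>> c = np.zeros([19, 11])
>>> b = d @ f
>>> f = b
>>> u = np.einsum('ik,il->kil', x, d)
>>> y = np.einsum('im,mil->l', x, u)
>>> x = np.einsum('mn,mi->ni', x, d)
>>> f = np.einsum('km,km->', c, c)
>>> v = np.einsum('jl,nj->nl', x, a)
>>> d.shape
(3, 3)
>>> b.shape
(3, 13)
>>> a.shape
(19, 13)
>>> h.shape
(13, 19, 13)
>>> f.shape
()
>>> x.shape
(13, 3)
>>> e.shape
(13, 3)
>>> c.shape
(19, 11)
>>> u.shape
(13, 3, 3)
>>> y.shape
(3,)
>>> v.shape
(19, 3)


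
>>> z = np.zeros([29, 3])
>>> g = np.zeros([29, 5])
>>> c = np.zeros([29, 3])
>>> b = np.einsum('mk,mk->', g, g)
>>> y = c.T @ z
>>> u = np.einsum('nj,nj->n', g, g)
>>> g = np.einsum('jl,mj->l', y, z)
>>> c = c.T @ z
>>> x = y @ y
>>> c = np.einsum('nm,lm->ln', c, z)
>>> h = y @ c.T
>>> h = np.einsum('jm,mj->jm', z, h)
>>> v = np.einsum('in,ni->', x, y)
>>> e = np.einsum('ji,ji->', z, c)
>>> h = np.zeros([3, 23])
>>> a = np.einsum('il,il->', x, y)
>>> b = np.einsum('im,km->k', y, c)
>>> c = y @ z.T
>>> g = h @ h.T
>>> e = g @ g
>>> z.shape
(29, 3)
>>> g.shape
(3, 3)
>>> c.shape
(3, 29)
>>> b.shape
(29,)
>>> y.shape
(3, 3)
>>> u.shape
(29,)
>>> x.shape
(3, 3)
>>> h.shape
(3, 23)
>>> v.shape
()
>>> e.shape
(3, 3)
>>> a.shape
()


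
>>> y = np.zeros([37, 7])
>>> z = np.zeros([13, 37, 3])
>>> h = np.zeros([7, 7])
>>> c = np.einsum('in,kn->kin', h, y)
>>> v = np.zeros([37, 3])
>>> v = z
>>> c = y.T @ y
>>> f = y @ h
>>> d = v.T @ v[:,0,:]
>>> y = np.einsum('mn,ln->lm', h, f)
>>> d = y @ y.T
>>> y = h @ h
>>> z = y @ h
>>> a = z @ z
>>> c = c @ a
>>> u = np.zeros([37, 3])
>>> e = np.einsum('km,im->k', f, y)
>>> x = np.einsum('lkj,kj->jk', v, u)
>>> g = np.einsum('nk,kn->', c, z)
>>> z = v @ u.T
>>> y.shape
(7, 7)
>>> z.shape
(13, 37, 37)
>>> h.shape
(7, 7)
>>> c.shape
(7, 7)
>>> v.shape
(13, 37, 3)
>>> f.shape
(37, 7)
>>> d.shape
(37, 37)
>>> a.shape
(7, 7)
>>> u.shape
(37, 3)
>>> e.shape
(37,)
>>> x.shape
(3, 37)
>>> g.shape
()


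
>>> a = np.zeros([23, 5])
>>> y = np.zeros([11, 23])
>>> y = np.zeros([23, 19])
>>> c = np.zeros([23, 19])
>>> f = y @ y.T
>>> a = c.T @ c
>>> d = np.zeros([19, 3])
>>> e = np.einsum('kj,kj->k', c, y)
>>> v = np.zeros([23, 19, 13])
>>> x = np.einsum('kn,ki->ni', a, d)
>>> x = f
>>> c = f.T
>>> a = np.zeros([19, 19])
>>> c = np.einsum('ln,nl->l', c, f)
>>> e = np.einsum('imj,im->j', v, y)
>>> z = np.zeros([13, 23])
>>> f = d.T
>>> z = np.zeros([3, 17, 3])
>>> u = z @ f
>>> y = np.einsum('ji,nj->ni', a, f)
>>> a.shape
(19, 19)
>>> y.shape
(3, 19)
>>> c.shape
(23,)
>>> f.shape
(3, 19)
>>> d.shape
(19, 3)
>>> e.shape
(13,)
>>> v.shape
(23, 19, 13)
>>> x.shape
(23, 23)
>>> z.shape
(3, 17, 3)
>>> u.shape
(3, 17, 19)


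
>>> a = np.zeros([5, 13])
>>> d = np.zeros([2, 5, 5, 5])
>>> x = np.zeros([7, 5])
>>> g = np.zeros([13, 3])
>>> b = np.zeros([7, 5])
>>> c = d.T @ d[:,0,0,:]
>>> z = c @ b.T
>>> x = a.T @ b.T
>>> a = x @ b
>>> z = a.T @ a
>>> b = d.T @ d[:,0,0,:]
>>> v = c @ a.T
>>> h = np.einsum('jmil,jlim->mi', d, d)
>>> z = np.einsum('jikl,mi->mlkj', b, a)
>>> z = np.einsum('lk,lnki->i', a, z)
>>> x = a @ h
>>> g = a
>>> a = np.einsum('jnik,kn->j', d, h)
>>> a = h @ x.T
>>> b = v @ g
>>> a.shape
(5, 13)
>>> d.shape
(2, 5, 5, 5)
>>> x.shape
(13, 5)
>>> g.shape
(13, 5)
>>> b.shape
(5, 5, 5, 5)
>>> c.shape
(5, 5, 5, 5)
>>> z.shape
(5,)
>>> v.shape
(5, 5, 5, 13)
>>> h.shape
(5, 5)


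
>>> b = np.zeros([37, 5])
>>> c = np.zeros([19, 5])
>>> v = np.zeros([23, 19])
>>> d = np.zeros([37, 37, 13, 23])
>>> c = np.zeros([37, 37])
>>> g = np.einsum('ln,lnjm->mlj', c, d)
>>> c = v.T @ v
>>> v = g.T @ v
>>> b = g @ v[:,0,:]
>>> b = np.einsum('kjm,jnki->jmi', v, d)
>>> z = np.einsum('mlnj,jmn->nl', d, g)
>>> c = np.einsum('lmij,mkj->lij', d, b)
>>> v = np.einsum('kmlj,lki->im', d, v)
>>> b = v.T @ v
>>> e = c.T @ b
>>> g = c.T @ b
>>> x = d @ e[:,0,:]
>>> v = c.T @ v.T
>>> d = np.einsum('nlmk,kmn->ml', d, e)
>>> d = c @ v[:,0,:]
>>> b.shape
(37, 37)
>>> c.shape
(37, 13, 23)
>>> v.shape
(23, 13, 19)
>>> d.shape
(37, 13, 19)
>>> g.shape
(23, 13, 37)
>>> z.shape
(13, 37)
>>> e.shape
(23, 13, 37)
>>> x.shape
(37, 37, 13, 37)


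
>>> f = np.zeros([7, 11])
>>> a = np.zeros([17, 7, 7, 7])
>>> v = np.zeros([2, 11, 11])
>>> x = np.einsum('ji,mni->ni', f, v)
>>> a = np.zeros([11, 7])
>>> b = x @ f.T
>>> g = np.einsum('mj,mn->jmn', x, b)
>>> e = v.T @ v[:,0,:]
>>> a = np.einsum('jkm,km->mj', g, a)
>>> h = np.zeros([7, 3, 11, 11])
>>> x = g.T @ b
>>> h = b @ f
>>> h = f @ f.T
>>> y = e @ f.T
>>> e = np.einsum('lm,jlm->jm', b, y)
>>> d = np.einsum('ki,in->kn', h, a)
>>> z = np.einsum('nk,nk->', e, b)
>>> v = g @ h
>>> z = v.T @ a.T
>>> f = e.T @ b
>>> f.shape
(7, 7)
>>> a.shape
(7, 11)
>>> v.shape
(11, 11, 7)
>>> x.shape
(7, 11, 7)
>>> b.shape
(11, 7)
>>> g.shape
(11, 11, 7)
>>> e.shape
(11, 7)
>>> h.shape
(7, 7)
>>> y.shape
(11, 11, 7)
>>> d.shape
(7, 11)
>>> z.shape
(7, 11, 7)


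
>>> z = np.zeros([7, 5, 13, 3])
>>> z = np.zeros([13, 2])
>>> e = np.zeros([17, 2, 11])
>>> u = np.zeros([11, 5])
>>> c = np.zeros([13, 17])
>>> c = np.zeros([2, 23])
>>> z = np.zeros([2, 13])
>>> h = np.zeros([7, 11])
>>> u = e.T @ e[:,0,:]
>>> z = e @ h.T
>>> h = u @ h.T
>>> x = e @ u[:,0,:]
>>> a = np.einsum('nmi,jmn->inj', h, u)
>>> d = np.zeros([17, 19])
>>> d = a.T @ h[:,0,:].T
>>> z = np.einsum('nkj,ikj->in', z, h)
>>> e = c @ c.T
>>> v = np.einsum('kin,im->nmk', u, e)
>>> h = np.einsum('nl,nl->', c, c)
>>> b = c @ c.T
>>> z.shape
(11, 17)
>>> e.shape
(2, 2)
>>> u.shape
(11, 2, 11)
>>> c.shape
(2, 23)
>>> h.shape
()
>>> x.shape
(17, 2, 11)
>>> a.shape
(7, 11, 11)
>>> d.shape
(11, 11, 11)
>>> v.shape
(11, 2, 11)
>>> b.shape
(2, 2)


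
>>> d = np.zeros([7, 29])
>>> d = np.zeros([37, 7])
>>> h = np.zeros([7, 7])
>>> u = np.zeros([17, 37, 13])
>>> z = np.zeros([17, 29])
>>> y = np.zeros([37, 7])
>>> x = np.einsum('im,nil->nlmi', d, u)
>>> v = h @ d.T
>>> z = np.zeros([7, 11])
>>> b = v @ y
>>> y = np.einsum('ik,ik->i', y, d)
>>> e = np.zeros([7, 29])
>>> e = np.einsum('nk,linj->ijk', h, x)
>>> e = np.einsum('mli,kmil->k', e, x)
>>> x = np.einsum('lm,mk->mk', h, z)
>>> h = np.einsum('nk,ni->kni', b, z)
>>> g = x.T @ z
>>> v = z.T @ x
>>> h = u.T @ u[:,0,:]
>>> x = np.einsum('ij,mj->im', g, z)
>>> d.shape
(37, 7)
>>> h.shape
(13, 37, 13)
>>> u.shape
(17, 37, 13)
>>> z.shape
(7, 11)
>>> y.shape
(37,)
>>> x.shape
(11, 7)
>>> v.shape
(11, 11)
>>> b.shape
(7, 7)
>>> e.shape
(17,)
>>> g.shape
(11, 11)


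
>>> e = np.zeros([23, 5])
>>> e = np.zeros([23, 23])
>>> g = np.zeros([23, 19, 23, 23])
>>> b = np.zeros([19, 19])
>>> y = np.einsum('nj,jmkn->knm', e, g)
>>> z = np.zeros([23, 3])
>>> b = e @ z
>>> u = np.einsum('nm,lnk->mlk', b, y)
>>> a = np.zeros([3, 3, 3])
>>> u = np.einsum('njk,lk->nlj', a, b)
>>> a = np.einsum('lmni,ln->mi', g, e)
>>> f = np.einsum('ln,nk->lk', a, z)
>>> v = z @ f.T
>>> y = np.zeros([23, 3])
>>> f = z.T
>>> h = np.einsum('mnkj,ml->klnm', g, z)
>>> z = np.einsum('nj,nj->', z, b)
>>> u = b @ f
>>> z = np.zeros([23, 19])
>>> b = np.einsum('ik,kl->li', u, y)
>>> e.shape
(23, 23)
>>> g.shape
(23, 19, 23, 23)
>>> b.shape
(3, 23)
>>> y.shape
(23, 3)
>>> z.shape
(23, 19)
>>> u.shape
(23, 23)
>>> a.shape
(19, 23)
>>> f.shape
(3, 23)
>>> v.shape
(23, 19)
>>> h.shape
(23, 3, 19, 23)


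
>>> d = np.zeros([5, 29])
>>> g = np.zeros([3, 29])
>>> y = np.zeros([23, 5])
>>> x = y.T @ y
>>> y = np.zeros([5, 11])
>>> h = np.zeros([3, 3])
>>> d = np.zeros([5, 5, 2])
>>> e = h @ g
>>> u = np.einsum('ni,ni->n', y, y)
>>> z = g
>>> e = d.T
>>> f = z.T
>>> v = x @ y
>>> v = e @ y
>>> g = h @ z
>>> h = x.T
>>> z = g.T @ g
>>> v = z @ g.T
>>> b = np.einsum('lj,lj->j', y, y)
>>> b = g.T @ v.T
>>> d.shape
(5, 5, 2)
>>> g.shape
(3, 29)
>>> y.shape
(5, 11)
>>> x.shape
(5, 5)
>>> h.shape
(5, 5)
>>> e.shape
(2, 5, 5)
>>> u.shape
(5,)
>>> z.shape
(29, 29)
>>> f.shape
(29, 3)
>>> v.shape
(29, 3)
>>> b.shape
(29, 29)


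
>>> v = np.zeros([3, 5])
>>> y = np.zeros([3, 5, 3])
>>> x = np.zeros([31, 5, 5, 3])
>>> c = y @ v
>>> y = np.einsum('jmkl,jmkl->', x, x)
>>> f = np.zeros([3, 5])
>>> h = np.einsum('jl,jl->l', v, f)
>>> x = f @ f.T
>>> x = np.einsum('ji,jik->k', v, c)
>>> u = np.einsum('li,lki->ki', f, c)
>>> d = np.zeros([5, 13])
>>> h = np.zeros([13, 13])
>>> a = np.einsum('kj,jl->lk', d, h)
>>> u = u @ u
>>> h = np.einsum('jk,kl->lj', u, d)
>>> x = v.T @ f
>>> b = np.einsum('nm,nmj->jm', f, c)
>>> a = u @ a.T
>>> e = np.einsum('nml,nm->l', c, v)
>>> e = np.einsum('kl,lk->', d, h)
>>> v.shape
(3, 5)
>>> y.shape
()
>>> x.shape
(5, 5)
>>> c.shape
(3, 5, 5)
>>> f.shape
(3, 5)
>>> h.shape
(13, 5)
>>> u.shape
(5, 5)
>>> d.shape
(5, 13)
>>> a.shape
(5, 13)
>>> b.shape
(5, 5)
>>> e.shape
()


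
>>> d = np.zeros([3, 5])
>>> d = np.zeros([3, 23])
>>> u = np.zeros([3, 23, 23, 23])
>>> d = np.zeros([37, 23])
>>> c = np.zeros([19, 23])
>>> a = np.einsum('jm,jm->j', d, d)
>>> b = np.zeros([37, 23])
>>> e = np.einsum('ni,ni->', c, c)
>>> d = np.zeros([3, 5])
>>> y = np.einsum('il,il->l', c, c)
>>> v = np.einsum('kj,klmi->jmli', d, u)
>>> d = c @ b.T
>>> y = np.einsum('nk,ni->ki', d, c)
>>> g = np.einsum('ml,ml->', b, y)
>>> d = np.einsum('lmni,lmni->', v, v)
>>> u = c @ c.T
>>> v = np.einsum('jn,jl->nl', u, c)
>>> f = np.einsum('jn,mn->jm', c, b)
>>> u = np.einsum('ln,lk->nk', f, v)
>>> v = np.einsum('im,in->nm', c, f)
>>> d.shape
()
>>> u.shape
(37, 23)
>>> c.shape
(19, 23)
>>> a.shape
(37,)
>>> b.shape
(37, 23)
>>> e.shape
()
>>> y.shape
(37, 23)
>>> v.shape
(37, 23)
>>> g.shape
()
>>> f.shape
(19, 37)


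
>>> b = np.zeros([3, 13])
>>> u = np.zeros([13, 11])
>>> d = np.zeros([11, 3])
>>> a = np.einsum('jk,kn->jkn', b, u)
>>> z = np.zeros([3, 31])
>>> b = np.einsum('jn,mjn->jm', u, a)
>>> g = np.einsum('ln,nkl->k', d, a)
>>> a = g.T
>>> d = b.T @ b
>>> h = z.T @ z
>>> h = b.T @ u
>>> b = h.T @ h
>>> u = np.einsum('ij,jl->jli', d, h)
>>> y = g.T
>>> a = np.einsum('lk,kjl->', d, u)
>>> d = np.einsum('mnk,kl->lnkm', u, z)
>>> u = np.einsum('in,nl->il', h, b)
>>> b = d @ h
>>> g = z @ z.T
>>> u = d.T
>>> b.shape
(31, 11, 3, 11)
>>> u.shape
(3, 3, 11, 31)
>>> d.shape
(31, 11, 3, 3)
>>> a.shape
()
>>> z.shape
(3, 31)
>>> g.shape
(3, 3)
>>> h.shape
(3, 11)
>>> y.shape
(13,)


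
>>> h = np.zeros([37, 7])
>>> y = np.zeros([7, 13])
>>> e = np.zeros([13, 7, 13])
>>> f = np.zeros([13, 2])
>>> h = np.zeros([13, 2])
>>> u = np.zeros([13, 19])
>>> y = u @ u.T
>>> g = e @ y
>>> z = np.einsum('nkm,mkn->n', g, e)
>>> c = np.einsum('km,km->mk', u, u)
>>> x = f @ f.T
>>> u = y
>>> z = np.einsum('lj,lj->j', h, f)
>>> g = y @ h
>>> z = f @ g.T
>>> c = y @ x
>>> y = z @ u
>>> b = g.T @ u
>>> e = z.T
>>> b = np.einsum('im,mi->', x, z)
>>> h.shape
(13, 2)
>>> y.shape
(13, 13)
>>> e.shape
(13, 13)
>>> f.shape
(13, 2)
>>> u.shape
(13, 13)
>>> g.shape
(13, 2)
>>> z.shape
(13, 13)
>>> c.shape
(13, 13)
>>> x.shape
(13, 13)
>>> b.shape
()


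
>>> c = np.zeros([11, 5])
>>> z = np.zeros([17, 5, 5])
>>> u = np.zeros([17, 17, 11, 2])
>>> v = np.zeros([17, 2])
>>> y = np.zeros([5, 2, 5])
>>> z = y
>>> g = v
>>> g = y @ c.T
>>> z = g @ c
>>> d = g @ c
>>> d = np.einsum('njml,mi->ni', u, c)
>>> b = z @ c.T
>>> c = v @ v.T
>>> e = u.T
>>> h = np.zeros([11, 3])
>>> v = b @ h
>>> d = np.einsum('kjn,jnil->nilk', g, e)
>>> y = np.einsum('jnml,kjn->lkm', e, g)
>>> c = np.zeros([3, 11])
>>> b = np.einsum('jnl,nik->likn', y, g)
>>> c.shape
(3, 11)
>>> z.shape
(5, 2, 5)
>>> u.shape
(17, 17, 11, 2)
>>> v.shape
(5, 2, 3)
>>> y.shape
(17, 5, 17)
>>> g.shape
(5, 2, 11)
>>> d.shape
(11, 17, 17, 5)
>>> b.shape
(17, 2, 11, 5)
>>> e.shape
(2, 11, 17, 17)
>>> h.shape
(11, 3)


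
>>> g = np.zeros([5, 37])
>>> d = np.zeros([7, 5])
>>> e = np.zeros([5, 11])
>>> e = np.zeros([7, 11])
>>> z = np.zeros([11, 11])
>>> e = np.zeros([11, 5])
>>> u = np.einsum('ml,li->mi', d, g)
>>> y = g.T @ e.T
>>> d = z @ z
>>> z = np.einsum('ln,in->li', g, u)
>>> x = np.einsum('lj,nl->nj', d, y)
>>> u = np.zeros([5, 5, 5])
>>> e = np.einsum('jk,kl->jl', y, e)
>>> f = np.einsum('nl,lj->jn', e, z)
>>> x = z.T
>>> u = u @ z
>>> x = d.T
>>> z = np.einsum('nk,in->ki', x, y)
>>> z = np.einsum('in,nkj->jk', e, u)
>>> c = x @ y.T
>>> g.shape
(5, 37)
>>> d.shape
(11, 11)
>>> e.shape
(37, 5)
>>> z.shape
(7, 5)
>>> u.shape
(5, 5, 7)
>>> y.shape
(37, 11)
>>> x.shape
(11, 11)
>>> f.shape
(7, 37)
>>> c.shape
(11, 37)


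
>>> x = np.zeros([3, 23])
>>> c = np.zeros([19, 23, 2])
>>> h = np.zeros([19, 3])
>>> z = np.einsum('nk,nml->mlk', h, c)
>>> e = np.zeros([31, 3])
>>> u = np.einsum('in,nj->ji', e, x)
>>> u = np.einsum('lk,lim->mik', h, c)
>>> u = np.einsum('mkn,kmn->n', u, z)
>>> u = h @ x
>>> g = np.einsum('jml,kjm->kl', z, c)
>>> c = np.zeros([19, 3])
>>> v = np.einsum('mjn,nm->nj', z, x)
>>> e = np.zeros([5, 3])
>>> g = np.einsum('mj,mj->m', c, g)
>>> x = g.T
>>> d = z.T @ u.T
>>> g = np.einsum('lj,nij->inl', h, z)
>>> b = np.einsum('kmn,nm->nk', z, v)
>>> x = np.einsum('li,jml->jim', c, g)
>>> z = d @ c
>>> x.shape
(2, 3, 23)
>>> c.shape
(19, 3)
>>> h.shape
(19, 3)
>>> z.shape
(3, 2, 3)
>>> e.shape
(5, 3)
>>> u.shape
(19, 23)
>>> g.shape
(2, 23, 19)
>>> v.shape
(3, 2)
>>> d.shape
(3, 2, 19)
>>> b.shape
(3, 23)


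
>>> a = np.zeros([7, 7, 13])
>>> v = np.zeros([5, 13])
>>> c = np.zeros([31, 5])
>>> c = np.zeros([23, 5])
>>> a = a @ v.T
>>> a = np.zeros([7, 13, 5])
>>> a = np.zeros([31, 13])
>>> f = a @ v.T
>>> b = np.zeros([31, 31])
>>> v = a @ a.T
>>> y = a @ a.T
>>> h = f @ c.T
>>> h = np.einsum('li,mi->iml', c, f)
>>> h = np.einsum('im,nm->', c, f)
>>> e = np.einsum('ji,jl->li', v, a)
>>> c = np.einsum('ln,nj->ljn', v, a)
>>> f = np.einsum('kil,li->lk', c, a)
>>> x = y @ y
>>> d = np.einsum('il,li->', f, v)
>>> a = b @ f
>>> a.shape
(31, 31)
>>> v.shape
(31, 31)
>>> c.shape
(31, 13, 31)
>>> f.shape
(31, 31)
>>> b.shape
(31, 31)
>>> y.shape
(31, 31)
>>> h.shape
()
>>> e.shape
(13, 31)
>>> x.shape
(31, 31)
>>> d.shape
()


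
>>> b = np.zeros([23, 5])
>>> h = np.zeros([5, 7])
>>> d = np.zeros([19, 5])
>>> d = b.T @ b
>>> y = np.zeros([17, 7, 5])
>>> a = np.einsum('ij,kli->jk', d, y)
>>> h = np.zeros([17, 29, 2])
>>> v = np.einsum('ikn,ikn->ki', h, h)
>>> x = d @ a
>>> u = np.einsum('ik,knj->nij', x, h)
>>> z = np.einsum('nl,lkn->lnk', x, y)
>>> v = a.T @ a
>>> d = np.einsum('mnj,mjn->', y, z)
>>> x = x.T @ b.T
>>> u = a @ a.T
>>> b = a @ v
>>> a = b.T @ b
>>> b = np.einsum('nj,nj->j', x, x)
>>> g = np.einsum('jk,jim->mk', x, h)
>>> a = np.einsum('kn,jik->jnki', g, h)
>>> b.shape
(23,)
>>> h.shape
(17, 29, 2)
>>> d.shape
()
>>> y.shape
(17, 7, 5)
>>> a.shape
(17, 23, 2, 29)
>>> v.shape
(17, 17)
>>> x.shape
(17, 23)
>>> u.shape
(5, 5)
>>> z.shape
(17, 5, 7)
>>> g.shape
(2, 23)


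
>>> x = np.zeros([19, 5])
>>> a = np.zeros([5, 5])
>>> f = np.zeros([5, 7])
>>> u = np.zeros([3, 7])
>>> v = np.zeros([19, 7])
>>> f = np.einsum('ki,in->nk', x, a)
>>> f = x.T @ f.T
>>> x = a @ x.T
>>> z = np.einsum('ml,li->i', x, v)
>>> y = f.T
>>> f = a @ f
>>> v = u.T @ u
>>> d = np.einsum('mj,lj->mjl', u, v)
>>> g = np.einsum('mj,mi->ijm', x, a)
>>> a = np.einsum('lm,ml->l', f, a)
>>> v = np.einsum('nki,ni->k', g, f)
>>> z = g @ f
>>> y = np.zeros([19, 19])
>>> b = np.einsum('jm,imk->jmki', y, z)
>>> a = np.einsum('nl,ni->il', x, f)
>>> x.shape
(5, 19)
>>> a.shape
(5, 19)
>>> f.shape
(5, 5)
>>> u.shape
(3, 7)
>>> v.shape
(19,)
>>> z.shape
(5, 19, 5)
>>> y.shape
(19, 19)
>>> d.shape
(3, 7, 7)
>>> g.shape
(5, 19, 5)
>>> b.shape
(19, 19, 5, 5)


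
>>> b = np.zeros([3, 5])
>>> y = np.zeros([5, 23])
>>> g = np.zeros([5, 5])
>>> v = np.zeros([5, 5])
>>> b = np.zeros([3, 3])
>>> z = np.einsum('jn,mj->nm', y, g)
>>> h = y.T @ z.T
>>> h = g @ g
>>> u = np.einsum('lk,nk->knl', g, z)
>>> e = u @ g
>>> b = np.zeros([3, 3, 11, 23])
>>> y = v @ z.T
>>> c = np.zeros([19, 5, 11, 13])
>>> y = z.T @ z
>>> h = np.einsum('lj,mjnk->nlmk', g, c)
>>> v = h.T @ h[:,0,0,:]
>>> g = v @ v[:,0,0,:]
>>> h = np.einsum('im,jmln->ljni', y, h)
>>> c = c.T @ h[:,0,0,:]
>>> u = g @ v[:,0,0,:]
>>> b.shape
(3, 3, 11, 23)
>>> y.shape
(5, 5)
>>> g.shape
(13, 19, 5, 13)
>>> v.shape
(13, 19, 5, 13)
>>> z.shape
(23, 5)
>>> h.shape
(19, 11, 13, 5)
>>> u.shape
(13, 19, 5, 13)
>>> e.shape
(5, 23, 5)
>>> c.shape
(13, 11, 5, 5)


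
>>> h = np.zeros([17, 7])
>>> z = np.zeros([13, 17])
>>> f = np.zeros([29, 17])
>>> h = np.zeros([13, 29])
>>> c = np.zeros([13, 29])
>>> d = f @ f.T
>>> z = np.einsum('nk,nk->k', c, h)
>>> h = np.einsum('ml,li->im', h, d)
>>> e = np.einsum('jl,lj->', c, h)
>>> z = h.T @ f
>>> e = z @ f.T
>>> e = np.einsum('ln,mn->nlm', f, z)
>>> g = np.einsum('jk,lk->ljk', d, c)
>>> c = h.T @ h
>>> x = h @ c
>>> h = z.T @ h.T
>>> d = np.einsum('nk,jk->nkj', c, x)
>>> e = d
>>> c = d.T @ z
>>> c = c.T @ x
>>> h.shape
(17, 29)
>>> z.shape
(13, 17)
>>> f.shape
(29, 17)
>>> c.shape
(17, 13, 13)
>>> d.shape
(13, 13, 29)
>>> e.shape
(13, 13, 29)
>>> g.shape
(13, 29, 29)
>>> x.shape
(29, 13)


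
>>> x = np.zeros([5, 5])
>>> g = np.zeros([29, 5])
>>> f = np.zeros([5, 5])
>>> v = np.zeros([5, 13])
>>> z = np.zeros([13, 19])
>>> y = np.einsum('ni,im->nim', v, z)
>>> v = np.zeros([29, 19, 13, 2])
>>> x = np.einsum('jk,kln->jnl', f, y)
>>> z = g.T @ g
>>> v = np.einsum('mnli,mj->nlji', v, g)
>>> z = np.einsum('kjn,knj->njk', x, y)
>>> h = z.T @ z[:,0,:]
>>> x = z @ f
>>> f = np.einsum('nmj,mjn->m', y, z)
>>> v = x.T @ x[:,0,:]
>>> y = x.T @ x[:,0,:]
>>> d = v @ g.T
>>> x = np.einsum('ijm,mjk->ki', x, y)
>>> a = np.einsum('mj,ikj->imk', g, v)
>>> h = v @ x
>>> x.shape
(5, 13)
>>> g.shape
(29, 5)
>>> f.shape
(13,)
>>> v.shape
(5, 19, 5)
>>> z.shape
(13, 19, 5)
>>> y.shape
(5, 19, 5)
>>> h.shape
(5, 19, 13)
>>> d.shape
(5, 19, 29)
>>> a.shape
(5, 29, 19)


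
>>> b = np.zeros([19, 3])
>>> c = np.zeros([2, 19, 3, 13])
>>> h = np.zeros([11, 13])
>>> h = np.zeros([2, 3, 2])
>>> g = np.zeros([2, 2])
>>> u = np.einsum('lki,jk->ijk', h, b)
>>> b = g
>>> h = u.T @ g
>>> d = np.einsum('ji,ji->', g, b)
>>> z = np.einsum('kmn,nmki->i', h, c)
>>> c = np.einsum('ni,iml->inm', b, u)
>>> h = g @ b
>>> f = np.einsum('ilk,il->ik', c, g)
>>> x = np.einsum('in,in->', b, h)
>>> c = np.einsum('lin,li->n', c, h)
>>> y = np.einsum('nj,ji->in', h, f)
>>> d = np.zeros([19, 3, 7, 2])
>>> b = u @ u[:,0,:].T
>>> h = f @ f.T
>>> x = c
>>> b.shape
(2, 19, 2)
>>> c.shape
(19,)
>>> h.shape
(2, 2)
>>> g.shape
(2, 2)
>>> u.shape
(2, 19, 3)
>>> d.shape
(19, 3, 7, 2)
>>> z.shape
(13,)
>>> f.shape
(2, 19)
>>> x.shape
(19,)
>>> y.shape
(19, 2)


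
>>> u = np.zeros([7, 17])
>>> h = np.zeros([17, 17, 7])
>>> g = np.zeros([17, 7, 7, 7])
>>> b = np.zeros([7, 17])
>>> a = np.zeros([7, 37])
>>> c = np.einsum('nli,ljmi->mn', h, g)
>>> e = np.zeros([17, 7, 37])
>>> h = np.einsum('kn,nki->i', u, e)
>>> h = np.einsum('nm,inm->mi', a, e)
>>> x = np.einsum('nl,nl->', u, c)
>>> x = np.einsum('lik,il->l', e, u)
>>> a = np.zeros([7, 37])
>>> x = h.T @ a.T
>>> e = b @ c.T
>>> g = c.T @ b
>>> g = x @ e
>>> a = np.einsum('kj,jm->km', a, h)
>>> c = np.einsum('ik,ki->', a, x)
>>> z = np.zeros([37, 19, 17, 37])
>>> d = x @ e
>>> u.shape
(7, 17)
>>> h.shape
(37, 17)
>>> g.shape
(17, 7)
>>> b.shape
(7, 17)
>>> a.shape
(7, 17)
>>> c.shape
()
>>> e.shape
(7, 7)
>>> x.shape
(17, 7)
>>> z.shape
(37, 19, 17, 37)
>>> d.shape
(17, 7)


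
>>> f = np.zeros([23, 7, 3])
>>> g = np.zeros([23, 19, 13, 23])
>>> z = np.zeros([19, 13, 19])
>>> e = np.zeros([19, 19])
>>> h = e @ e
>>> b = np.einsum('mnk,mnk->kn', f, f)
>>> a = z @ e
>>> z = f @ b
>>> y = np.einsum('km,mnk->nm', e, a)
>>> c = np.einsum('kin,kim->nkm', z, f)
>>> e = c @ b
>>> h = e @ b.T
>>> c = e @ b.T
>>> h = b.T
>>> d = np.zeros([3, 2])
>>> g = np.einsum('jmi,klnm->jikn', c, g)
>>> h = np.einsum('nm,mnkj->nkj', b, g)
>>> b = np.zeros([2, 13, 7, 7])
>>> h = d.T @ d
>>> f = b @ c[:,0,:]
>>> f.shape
(2, 13, 7, 3)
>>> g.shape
(7, 3, 23, 13)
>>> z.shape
(23, 7, 7)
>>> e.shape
(7, 23, 7)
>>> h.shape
(2, 2)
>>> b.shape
(2, 13, 7, 7)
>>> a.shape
(19, 13, 19)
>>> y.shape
(13, 19)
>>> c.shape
(7, 23, 3)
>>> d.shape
(3, 2)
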